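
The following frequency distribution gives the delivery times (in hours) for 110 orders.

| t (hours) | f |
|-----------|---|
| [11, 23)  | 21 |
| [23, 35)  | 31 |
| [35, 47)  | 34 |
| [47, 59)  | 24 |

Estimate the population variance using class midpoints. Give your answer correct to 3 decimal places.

153.390

Midpoints: 17, 29, 41, 53
n = 110, Σfm = 3922, mean = 35.6545
Σfm² = 156710
Σf(m − x̄)² = Σfm² − (Σfm)²/n = 156710 − 3922²/110 = 16872.8727
Population variance = 16872.8727 / 110 = 153.3898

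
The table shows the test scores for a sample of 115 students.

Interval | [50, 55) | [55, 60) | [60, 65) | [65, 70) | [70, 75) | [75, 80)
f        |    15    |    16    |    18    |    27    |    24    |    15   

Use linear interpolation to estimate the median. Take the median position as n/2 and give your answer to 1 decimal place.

Cumulative frequencies: 15, 31, 49, 76, 100, 115
n = 115; position = n/2 = 57.5.
This falls in the class [65, 70): L = 65, F = 49, f = 27, h = 5.
Median ≈ 65 + ((57.5 − 49) / 27) × 5 = 66.5741

66.6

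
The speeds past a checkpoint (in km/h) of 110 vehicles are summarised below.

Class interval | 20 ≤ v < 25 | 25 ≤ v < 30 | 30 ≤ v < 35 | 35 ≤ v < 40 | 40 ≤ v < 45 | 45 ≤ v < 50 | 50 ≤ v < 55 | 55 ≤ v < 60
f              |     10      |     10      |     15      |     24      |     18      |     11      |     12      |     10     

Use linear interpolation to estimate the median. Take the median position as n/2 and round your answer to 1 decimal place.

Cumulative frequencies: 10, 20, 35, 59, 77, 88, 100, 110
n = 110; position = n/2 = 55.
This falls in the class 35 ≤ v < 40: L = 35, F = 35, f = 24, h = 5.
Median ≈ 35 + ((55 − 35) / 24) × 5 = 39.1667

39.2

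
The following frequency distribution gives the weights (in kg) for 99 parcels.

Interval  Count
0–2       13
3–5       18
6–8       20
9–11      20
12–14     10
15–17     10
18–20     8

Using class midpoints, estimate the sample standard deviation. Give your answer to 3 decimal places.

5.370

Midpoints: 1, 4, 7, 10, 13, 16, 19
n = 99, Σfm = 867, mean = 8.7576
Σfm² = 10419
Σf(m − x̄)² = Σfm² − (Σfm)²/n = 10419 − 867²/99 = 2826.1818
Sample variance = 2826.1818 / 98 = 28.8386
Standard deviation = √28.8386 = 5.3702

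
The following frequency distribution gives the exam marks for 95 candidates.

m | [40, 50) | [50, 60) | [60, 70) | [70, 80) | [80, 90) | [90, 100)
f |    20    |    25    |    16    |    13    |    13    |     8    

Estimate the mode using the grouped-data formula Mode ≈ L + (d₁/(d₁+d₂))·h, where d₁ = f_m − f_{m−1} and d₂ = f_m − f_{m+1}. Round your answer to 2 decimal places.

53.57

Modal class: [50, 60) (highest frequency 25).
d₁ = 25 − 20 = 5, d₂ = 25 − 16 = 9
Mode ≈ 50 + (5/(5+9)) × 10 = 50 + 3.5714 = 53.5714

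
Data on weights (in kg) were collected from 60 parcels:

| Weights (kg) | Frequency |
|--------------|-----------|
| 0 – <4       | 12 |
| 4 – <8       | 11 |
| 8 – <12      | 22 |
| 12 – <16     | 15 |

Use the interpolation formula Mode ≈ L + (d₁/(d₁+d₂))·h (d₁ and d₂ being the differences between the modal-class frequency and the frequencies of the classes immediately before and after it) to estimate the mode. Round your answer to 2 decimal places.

10.44

Modal class: 8 – <12 (highest frequency 22).
d₁ = 22 − 11 = 11, d₂ = 22 − 15 = 7
Mode ≈ 8 + (11/(11+7)) × 4 = 8 + 2.4444 = 10.4444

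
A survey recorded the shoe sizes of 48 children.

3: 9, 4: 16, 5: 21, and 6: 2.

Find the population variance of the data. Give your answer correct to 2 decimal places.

Values: 3, 4, 5, 6
n = 48, Σfx = 208, mean = 4.3333
Σfx² = 934
Σf(x − x̄)² = Σfx² − (Σfx)²/n = 934 − 208²/48 = 32.6667
Population variance = 32.6667 / 48 = 0.6806

0.68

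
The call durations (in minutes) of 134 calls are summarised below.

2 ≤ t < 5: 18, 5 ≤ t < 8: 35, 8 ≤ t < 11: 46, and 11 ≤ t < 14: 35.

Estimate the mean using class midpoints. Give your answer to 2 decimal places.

Midpoints: 3.5, 6.5, 9.5, 12.5
Σfm = 18×3.5 + 35×6.5 + 46×9.5 + 35×12.5 = 1165
n = Σf = 134
Mean = 1165 / 134 = 8.6940

8.69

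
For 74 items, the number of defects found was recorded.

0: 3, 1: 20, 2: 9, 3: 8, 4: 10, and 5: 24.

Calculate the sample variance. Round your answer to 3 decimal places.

3.041

Values: 0, 1, 2, 3, 4, 5
n = 74, Σfx = 222, mean = 3.0000
Σfx² = 888
Σf(x − x̄)² = Σfx² − (Σfx)²/n = 888 − 222²/74 = 222.0000
Sample variance = 222.0000 / 73 = 3.0411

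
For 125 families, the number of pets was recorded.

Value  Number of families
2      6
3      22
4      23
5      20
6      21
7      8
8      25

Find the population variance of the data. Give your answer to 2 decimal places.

3.50

Values: 2, 3, 4, 5, 6, 7, 8
n = 125, Σfx = 652, mean = 5.2160
Σfx² = 3838
Σf(x − x̄)² = Σfx² − (Σfx)²/n = 3838 − 652²/125 = 437.1680
Population variance = 437.1680 / 125 = 3.4973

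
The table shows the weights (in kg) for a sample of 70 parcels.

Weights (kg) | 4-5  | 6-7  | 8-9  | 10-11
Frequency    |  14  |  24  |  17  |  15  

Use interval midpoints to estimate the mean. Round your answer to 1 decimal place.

Midpoints: 4.5, 6.5, 8.5, 10.5
Σfm = 14×4.5 + 24×6.5 + 17×8.5 + 15×10.5 = 521
n = Σf = 70
Mean = 521 / 70 = 7.4429

7.4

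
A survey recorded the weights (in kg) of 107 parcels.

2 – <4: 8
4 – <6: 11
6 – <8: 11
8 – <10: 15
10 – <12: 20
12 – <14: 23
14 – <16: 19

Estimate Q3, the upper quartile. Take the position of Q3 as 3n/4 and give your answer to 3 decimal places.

13.326

Cumulative frequencies: 8, 19, 30, 45, 65, 88, 107
n = 107; position = 3n/4 = 80.25.
This falls in the class 12 – <14: L = 12, F = 65, f = 23, h = 2.
Upper quartile ≈ 12 + ((80.25 − 65) / 23) × 2 = 13.3261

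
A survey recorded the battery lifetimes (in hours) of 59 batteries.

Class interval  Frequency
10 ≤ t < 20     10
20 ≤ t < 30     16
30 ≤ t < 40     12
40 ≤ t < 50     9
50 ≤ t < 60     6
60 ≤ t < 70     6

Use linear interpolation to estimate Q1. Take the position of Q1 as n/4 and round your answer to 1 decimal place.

23.0

Cumulative frequencies: 10, 26, 38, 47, 53, 59
n = 59; position = n/4 = 14.75.
This falls in the class 20 ≤ t < 30: L = 20, F = 10, f = 16, h = 10.
Lower quartile ≈ 20 + ((14.75 − 10) / 16) × 10 = 22.9688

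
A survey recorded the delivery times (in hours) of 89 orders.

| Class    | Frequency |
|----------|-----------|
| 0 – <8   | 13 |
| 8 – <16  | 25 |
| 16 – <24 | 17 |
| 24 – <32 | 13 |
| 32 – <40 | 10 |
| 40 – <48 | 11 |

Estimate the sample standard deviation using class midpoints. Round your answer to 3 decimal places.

12.834

Midpoints: 4, 12, 20, 28, 36, 44
n = 89, Σfm = 1900, mean = 21.3483
Σfm² = 55056
Σf(m − x̄)² = Σfm² − (Σfm)²/n = 55056 − 1900²/89 = 14494.2022
Sample variance = 14494.2022 / 88 = 164.7068
Standard deviation = √164.7068 = 12.8338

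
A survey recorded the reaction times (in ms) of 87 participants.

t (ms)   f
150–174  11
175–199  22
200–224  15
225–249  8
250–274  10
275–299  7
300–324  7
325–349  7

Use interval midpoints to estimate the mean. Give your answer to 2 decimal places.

231.54

Midpoints: 162, 187, 212, 237, 262, 287, 312, 337
Σfm = 11×162 + 22×187 + 15×212 + 8×237 + 10×262 + 7×287 + 7×312 + 7×337 = 20144
n = Σf = 87
Mean = 20144 / 87 = 231.5402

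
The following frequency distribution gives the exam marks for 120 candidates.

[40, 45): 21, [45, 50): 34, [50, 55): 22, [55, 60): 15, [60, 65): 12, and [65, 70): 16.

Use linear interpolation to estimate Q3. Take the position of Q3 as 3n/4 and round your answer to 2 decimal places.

59.33

Cumulative frequencies: 21, 55, 77, 92, 104, 120
n = 120; position = 3n/4 = 90.
This falls in the class [55, 60): L = 55, F = 77, f = 15, h = 5.
Upper quartile ≈ 55 + ((90 − 77) / 15) × 5 = 59.3333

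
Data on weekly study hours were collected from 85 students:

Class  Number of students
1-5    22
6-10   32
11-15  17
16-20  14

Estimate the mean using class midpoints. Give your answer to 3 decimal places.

Midpoints: 3, 8, 13, 18
Σfm = 22×3 + 32×8 + 17×13 + 14×18 = 795
n = Σf = 85
Mean = 795 / 85 = 9.3529

9.353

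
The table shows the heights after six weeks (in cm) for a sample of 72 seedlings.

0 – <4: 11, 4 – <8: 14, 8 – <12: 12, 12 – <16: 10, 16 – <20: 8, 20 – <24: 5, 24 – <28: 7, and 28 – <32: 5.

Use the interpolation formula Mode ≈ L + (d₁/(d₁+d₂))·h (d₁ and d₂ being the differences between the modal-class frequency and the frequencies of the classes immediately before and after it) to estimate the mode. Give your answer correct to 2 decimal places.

Modal class: 4 – <8 (highest frequency 14).
d₁ = 14 − 11 = 3, d₂ = 14 − 12 = 2
Mode ≈ 4 + (3/(3+2)) × 4 = 4 + 2.4000 = 6.4000

6.40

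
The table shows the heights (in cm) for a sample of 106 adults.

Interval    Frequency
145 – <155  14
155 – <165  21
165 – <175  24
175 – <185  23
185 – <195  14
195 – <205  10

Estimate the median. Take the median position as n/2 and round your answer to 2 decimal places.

172.50

Cumulative frequencies: 14, 35, 59, 82, 96, 106
n = 106; position = n/2 = 53.
This falls in the class 165 – <175: L = 165, F = 35, f = 24, h = 10.
Median ≈ 165 + ((53 − 35) / 24) × 10 = 172.5000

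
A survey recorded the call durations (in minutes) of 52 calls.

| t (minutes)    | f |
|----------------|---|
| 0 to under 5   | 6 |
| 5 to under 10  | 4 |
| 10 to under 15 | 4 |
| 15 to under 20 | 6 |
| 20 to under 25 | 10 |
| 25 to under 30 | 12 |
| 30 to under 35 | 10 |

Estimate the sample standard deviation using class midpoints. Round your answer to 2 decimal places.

Midpoints: 2.5, 7.5, 12.5, 17.5, 22.5, 27.5, 32.5
n = 52, Σfm = 1080, mean = 20.7692
Σfm² = 27425
Σf(m − x̄)² = Σfm² − (Σfm)²/n = 27425 − 1080²/52 = 4994.2308
Sample variance = 4994.2308 / 51 = 97.9261
Standard deviation = √97.9261 = 9.8958

9.90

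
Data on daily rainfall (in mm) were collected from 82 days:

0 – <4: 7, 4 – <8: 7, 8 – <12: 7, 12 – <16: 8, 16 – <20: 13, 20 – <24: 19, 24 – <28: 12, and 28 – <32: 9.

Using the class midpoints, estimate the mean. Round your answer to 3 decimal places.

17.951

Midpoints: 2, 6, 10, 14, 18, 22, 26, 30
Σfm = 7×2 + 7×6 + 7×10 + 8×14 + 13×18 + 19×22 + 12×26 + 9×30 = 1472
n = Σf = 82
Mean = 1472 / 82 = 17.9512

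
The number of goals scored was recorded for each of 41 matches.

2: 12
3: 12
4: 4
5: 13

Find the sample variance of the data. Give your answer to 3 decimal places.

Values: 2, 3, 4, 5
n = 41, Σfx = 141, mean = 3.4390
Σfx² = 545
Σf(x − x̄)² = Σfx² − (Σfx)²/n = 545 − 141²/41 = 60.0976
Sample variance = 60.0976 / 40 = 1.5024

1.502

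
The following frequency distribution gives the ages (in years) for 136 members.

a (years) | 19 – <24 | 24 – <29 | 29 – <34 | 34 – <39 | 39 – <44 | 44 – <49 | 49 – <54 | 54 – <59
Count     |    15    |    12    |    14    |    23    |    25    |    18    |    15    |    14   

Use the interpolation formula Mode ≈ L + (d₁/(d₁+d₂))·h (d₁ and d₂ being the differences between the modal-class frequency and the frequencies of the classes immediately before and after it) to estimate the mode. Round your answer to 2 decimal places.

Modal class: 39 – <44 (highest frequency 25).
d₁ = 25 − 23 = 2, d₂ = 25 − 18 = 7
Mode ≈ 39 + (2/(2+7)) × 5 = 39 + 1.1111 = 40.1111

40.11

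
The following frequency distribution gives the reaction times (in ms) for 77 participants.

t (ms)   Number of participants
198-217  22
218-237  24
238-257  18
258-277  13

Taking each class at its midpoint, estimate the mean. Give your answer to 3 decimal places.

Midpoints: 207.5, 227.5, 247.5, 267.5
Σfm = 22×207.5 + 24×227.5 + 18×247.5 + 13×267.5 = 17957.5
n = Σf = 77
Mean = 17957.5 / 77 = 233.2143

233.214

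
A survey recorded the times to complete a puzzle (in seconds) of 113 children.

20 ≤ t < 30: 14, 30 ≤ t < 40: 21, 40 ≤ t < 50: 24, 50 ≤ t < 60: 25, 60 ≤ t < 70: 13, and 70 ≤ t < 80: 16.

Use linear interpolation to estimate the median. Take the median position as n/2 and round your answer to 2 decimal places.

48.96

Cumulative frequencies: 14, 35, 59, 84, 97, 113
n = 113; position = n/2 = 56.5.
This falls in the class 40 ≤ t < 50: L = 40, F = 35, f = 24, h = 10.
Median ≈ 40 + ((56.5 − 35) / 24) × 10 = 48.9583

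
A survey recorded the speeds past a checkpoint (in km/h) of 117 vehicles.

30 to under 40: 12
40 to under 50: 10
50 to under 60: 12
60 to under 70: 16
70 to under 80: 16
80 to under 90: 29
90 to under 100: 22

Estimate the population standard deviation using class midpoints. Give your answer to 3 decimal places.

19.518

Midpoints: 35, 45, 55, 65, 75, 85, 95
n = 117, Σfm = 8325, mean = 71.1538
Σfm² = 636925
Σf(m − x̄)² = Σfm² − (Σfm)²/n = 636925 − 8325²/117 = 44569.2308
Population variance = 44569.2308 / 117 = 380.9336
Standard deviation = √380.9336 = 19.5175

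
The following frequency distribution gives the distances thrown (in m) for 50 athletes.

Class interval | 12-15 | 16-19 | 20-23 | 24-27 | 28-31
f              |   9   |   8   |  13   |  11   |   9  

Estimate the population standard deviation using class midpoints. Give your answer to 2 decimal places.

5.39

Midpoints: 13.5, 17.5, 21.5, 25.5, 29.5
n = 50, Σfm = 1087, mean = 21.7400
Σfm² = 25084.5
Σf(m − x̄)² = Σfm² − (Σfm)²/n = 25084.5 − 1087²/50 = 1453.1200
Population variance = 1453.1200 / 50 = 29.0624
Standard deviation = √29.0624 = 5.3910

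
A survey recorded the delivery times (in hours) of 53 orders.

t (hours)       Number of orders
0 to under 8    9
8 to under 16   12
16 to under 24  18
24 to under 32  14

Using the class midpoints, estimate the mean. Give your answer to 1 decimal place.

17.6

Midpoints: 4, 12, 20, 28
Σfm = 9×4 + 12×12 + 18×20 + 14×28 = 932
n = Σf = 53
Mean = 932 / 53 = 17.5849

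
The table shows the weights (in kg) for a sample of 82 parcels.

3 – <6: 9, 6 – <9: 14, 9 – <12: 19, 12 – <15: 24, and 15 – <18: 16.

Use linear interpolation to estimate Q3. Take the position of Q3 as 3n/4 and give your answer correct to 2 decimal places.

14.44

Cumulative frequencies: 9, 23, 42, 66, 82
n = 82; position = 3n/4 = 61.5.
This falls in the class 12 – <15: L = 12, F = 42, f = 24, h = 3.
Upper quartile ≈ 12 + ((61.5 − 42) / 24) × 3 = 14.4375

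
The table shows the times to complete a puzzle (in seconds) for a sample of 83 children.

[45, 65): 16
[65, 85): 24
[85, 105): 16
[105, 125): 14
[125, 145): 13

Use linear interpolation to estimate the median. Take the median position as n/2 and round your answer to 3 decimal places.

86.875

Cumulative frequencies: 16, 40, 56, 70, 83
n = 83; position = n/2 = 41.5.
This falls in the class [85, 105): L = 85, F = 40, f = 16, h = 20.
Median ≈ 85 + ((41.5 − 40) / 16) × 20 = 86.8750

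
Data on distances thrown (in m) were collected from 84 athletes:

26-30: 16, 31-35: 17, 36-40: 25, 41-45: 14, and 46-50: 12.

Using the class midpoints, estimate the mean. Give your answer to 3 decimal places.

37.345

Midpoints: 28, 33, 38, 43, 48
Σfm = 16×28 + 17×33 + 25×38 + 14×43 + 12×48 = 3137
n = Σf = 84
Mean = 3137 / 84 = 37.3452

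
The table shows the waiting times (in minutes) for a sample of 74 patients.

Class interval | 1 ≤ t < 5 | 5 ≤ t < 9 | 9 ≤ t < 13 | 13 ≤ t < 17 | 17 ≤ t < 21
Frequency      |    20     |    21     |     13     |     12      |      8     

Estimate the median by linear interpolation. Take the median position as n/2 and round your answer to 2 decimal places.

8.24

Cumulative frequencies: 20, 41, 54, 66, 74
n = 74; position = n/2 = 37.
This falls in the class 5 ≤ t < 9: L = 5, F = 20, f = 21, h = 4.
Median ≈ 5 + ((37 − 20) / 21) × 4 = 8.2381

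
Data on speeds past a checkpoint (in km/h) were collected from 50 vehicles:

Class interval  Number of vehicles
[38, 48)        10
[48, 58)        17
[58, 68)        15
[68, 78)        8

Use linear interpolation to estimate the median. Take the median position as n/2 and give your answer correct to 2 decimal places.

Cumulative frequencies: 10, 27, 42, 50
n = 50; position = n/2 = 25.
This falls in the class [48, 58): L = 48, F = 10, f = 17, h = 10.
Median ≈ 48 + ((25 − 10) / 17) × 10 = 56.8235

56.82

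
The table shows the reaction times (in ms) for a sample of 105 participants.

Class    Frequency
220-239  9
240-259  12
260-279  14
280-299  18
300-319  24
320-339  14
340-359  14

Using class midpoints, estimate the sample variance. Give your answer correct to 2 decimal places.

Midpoints: 229.5, 249.5, 269.5, 289.5, 309.5, 329.5, 349.5
n = 105, Σfm = 30977.5, mean = 295.0238
Σfm² = 9275496.25
Σf(m − x̄)² = Σfm² − (Σfm)²/n = 9275496.25 − 30977.5²/105 = 136396.1905
Sample variance = 136396.1905 / 104 = 1311.5018

1311.50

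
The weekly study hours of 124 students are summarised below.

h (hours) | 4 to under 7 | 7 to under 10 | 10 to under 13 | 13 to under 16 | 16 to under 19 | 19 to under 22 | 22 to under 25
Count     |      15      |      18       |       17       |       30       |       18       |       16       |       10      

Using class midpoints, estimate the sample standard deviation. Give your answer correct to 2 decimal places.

5.37

Midpoints: 5.5, 8.5, 11.5, 14.5, 17.5, 20.5, 23.5
n = 124, Σfm = 1744, mean = 14.0645
Σfm² = 28069
Σf(m − x̄)² = Σfm² − (Σfm)²/n = 28069 − 1744²/124 = 3540.4839
Sample variance = 3540.4839 / 123 = 28.7844
Standard deviation = √28.7844 = 5.3651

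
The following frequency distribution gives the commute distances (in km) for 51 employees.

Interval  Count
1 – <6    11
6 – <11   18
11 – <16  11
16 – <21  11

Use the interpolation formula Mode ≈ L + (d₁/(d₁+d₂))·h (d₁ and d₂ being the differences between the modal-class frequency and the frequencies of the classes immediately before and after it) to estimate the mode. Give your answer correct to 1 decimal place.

8.5

Modal class: 6 – <11 (highest frequency 18).
d₁ = 18 − 11 = 7, d₂ = 18 − 11 = 7
Mode ≈ 6 + (7/(7+7)) × 5 = 6 + 2.5000 = 8.5000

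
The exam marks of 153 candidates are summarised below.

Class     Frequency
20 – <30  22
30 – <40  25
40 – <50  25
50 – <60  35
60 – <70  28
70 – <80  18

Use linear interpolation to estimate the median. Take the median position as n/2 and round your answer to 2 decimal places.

51.29

Cumulative frequencies: 22, 47, 72, 107, 135, 153
n = 153; position = n/2 = 76.5.
This falls in the class 50 – <60: L = 50, F = 72, f = 35, h = 10.
Median ≈ 50 + ((76.5 − 72) / 35) × 10 = 51.2857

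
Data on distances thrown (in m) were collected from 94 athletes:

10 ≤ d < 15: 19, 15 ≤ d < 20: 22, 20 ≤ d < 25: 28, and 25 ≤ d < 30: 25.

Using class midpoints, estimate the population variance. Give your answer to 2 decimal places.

29.25

Midpoints: 12.5, 17.5, 22.5, 27.5
n = 94, Σfm = 1940, mean = 20.6383
Σfm² = 42787.5
Σf(m − x̄)² = Σfm² − (Σfm)²/n = 42787.5 − 1940²/94 = 2749.2021
Population variance = 2749.2021 / 94 = 29.2468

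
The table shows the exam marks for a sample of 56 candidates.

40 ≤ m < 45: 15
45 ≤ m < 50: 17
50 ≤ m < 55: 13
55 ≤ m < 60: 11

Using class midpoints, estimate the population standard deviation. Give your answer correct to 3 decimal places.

5.381

Midpoints: 42.5, 47.5, 52.5, 57.5
n = 56, Σfm = 2760, mean = 49.2857
Σfm² = 137650
Σf(m − x̄)² = Σfm² − (Σfm)²/n = 137650 − 2760²/56 = 1621.4286
Population variance = 1621.4286 / 56 = 28.9541
Standard deviation = √28.9541 = 5.3809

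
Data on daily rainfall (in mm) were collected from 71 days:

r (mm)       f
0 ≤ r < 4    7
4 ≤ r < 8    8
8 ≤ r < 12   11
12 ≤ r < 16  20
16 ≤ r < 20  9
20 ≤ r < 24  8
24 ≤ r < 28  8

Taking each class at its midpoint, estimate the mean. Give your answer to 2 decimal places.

14.06

Midpoints: 2, 6, 10, 14, 18, 22, 26
Σfm = 7×2 + 8×6 + 11×10 + 20×14 + 9×18 + 8×22 + 8×26 = 998
n = Σf = 71
Mean = 998 / 71 = 14.0563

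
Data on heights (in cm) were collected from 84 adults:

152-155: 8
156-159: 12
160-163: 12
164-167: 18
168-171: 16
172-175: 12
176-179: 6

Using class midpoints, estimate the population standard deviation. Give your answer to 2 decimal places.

6.90

Midpoints: 153.5, 157.5, 161.5, 165.5, 169.5, 173.5, 177.5
n = 84, Σfm = 13894, mean = 165.4048
Σfm² = 2302133
Σf(m − x̄)² = Σfm² − (Σfm)²/n = 2302133 − 13894²/84 = 3999.2381
Population variance = 3999.2381 / 84 = 47.6100
Standard deviation = √47.6100 = 6.9000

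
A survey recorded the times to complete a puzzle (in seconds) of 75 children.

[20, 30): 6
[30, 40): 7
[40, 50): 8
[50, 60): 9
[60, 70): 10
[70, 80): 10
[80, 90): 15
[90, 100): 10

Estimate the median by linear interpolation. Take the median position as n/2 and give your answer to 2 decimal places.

Cumulative frequencies: 6, 13, 21, 30, 40, 50, 65, 75
n = 75; position = n/2 = 37.5.
This falls in the class [60, 70): L = 60, F = 30, f = 10, h = 10.
Median ≈ 60 + ((37.5 − 30) / 10) × 10 = 67.5000

67.50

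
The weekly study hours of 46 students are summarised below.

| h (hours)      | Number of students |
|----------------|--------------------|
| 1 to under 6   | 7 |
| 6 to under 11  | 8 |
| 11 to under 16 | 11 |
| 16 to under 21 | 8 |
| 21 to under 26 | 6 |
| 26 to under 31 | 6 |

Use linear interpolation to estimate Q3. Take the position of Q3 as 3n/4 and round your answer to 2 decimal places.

21.42

Cumulative frequencies: 7, 15, 26, 34, 40, 46
n = 46; position = 3n/4 = 34.5.
This falls in the class 21 to under 26: L = 21, F = 34, f = 6, h = 5.
Upper quartile ≈ 21 + ((34.5 − 34) / 6) × 5 = 21.4167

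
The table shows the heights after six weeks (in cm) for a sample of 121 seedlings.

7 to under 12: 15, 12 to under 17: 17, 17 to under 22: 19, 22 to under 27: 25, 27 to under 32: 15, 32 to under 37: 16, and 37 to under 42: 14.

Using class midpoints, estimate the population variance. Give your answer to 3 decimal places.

88.085

Midpoints: 9.5, 14.5, 19.5, 24.5, 29.5, 34.5, 39.5
n = 121, Σfm = 2919.5, mean = 24.1281
Σfm² = 81100.25
Σf(m − x̄)² = Σfm² − (Σfm)²/n = 81100.25 − 2919.5²/121 = 10658.2645
Population variance = 10658.2645 / 121 = 88.0848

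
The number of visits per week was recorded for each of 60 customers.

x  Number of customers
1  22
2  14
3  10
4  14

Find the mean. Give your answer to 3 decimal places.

Values: 1, 2, 3, 4
Σfx = 22×1 + 14×2 + 10×3 + 14×4 = 136
n = Σf = 60
Mean = 136 / 60 = 2.2667

2.267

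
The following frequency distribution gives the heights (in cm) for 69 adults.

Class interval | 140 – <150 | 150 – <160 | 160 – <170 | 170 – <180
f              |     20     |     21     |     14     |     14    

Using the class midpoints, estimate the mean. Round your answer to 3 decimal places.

Midpoints: 145, 155, 165, 175
Σfm = 20×145 + 21×155 + 14×165 + 14×175 = 10915
n = Σf = 69
Mean = 10915 / 69 = 158.1884

158.188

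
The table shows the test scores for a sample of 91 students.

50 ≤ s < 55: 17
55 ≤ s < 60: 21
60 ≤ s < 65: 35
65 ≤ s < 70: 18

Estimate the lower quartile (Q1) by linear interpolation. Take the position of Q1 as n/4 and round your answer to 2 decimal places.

56.37

Cumulative frequencies: 17, 38, 73, 91
n = 91; position = n/4 = 22.75.
This falls in the class 55 ≤ s < 60: L = 55, F = 17, f = 21, h = 5.
Lower quartile ≈ 55 + ((22.75 − 17) / 21) × 5 = 56.3690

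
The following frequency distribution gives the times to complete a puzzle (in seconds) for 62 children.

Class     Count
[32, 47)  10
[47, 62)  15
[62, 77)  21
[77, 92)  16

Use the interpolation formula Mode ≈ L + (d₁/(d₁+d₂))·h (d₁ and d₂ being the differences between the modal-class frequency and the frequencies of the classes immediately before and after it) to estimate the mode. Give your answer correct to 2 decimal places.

70.18

Modal class: [62, 77) (highest frequency 21).
d₁ = 21 − 15 = 6, d₂ = 21 − 16 = 5
Mode ≈ 62 + (6/(6+5)) × 15 = 62 + 8.1818 = 70.1818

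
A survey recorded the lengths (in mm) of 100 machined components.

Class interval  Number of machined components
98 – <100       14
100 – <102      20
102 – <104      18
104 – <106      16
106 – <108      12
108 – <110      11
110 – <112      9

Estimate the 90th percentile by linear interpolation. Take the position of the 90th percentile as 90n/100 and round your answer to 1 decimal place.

Cumulative frequencies: 14, 34, 52, 68, 80, 91, 100
n = 100; position = 90n/100 = 90.
This falls in the class 108 – <110: L = 108, F = 80, f = 11, h = 2.
90th percentile ≈ 108 + ((90 − 80) / 11) × 2 = 109.8182

109.8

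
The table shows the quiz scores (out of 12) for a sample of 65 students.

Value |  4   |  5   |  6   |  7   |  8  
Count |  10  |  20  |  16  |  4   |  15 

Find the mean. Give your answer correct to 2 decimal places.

5.91

Values: 4, 5, 6, 7, 8
Σfx = 10×4 + 20×5 + 16×6 + 4×7 + 15×8 = 384
n = Σf = 65
Mean = 384 / 65 = 5.9077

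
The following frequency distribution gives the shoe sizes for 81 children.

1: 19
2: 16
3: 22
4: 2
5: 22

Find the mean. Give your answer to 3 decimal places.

2.901

Values: 1, 2, 3, 4, 5
Σfx = 19×1 + 16×2 + 22×3 + 2×4 + 22×5 = 235
n = Σf = 81
Mean = 235 / 81 = 2.9012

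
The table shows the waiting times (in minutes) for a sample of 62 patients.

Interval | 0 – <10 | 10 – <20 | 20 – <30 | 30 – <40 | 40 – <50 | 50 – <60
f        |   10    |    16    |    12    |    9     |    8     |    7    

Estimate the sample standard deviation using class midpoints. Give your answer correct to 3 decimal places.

16.114

Midpoints: 5, 15, 25, 35, 45, 55
n = 62, Σfm = 1650, mean = 26.6129
Σfm² = 59750
Σf(m − x̄)² = Σfm² − (Σfm)²/n = 59750 − 1650²/62 = 15838.7097
Sample variance = 15838.7097 / 61 = 259.6510
Standard deviation = √259.6510 = 16.1137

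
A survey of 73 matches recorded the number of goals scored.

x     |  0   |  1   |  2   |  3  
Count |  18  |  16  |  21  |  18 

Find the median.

2

Cumulative frequencies: 18, 34, 55, 73
n = 73, so the median is the value in position (n+1)/2 = 37.
Position 37 falls at value 2.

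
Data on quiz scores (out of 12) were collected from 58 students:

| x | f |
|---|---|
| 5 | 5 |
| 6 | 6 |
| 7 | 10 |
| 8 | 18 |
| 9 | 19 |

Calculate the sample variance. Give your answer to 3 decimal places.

1.621

Values: 5, 6, 7, 8, 9
n = 58, Σfx = 446, mean = 7.6897
Σfx² = 3522
Σf(x − x̄)² = Σfx² − (Σfx)²/n = 3522 − 446²/58 = 92.4138
Sample variance = 92.4138 / 57 = 1.6213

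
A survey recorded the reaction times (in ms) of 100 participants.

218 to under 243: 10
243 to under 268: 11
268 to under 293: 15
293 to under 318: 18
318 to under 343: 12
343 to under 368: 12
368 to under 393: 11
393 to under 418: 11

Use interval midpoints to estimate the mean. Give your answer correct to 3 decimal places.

Midpoints: 230.5, 255.5, 280.5, 305.5, 330.5, 355.5, 380.5, 405.5
Σfm = 10×230.5 + 11×255.5 + 15×280.5 + 18×305.5 + 12×330.5 + 12×355.5 + 11×380.5 + 11×405.5 = 31700
n = Σf = 100
Mean = 31700 / 100 = 317.0000

317.000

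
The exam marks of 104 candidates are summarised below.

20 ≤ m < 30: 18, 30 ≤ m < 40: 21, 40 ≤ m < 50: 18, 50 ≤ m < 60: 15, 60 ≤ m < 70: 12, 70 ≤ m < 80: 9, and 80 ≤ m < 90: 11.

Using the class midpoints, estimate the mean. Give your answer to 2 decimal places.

Midpoints: 25, 35, 45, 55, 65, 75, 85
Σfm = 18×25 + 21×35 + 18×45 + 15×55 + 12×65 + 9×75 + 11×85 = 5210
n = Σf = 104
Mean = 5210 / 104 = 50.0962

50.10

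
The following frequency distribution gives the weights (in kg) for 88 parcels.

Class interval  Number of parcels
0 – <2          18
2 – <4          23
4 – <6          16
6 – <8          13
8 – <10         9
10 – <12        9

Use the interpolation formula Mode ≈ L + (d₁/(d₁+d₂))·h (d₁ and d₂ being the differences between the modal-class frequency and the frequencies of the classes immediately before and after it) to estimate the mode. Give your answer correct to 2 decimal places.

Modal class: 2 – <4 (highest frequency 23).
d₁ = 23 − 18 = 5, d₂ = 23 − 16 = 7
Mode ≈ 2 + (5/(5+7)) × 2 = 2 + 0.8333 = 2.8333

2.83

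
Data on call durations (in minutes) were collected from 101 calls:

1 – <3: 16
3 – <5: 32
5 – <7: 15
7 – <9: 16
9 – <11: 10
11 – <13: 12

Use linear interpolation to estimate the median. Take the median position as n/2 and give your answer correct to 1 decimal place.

5.3

Cumulative frequencies: 16, 48, 63, 79, 89, 101
n = 101; position = n/2 = 50.5.
This falls in the class 5 – <7: L = 5, F = 48, f = 15, h = 2.
Median ≈ 5 + ((50.5 − 48) / 15) × 2 = 5.3333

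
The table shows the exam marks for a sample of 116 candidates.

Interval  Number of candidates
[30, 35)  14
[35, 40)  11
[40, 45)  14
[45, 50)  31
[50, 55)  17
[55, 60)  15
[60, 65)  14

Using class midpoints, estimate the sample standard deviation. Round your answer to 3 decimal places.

Midpoints: 32.5, 37.5, 42.5, 47.5, 52.5, 57.5, 62.5
n = 116, Σfm = 5565, mean = 47.9741
Σfm² = 276625
Σf(m − x̄)² = Σfm² − (Σfm)²/n = 276625 − 5565²/116 = 9648.9224
Sample variance = 9648.9224 / 115 = 83.9037
Standard deviation = √83.9037 = 9.1599

9.160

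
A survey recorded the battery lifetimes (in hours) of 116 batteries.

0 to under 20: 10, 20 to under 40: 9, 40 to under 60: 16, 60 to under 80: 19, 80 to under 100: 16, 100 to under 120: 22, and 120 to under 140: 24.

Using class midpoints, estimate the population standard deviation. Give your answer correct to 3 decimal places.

Midpoints: 10, 30, 50, 70, 90, 110, 130
n = 116, Σfm = 9480, mean = 81.7241
Σfm² = 943600
Σf(m − x̄)² = Σfm² − (Σfm)²/n = 943600 − 9480²/116 = 168855.1724
Population variance = 168855.1724 / 116 = 1455.6480
Standard deviation = √1455.6480 = 38.1530

38.153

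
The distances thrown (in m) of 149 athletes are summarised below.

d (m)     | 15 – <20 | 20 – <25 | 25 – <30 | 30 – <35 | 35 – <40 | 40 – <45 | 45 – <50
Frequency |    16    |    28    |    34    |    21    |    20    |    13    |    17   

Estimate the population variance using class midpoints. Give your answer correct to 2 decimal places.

84.52

Midpoints: 17.5, 22.5, 27.5, 32.5, 37.5, 42.5, 47.5
n = 149, Σfm = 4637.5, mean = 31.1242
Σfm² = 156931.25
Σf(m − x̄)² = Σfm² − (Σfm)²/n = 156931.25 − 4637.5²/149 = 12592.9530
Population variance = 12592.9530 / 149 = 84.5165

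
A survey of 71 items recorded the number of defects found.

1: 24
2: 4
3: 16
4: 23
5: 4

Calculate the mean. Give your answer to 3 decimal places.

Values: 1, 2, 3, 4, 5
Σfx = 24×1 + 4×2 + 16×3 + 23×4 + 4×5 = 192
n = Σf = 71
Mean = 192 / 71 = 2.7042

2.704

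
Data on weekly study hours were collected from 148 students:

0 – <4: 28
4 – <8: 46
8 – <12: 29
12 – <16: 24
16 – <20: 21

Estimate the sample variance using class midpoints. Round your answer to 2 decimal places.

28.00

Midpoints: 2, 6, 10, 14, 18
n = 148, Σfm = 1336, mean = 9.0270
Σfm² = 16176
Σf(m − x̄)² = Σfm² − (Σfm)²/n = 16176 − 1336²/148 = 4115.8919
Sample variance = 4115.8919 / 147 = 27.9993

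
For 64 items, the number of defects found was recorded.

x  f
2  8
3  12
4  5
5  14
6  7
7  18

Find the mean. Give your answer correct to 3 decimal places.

4.844

Values: 2, 3, 4, 5, 6, 7
Σfx = 8×2 + 12×3 + 5×4 + 14×5 + 7×6 + 18×7 = 310
n = Σf = 64
Mean = 310 / 64 = 4.8438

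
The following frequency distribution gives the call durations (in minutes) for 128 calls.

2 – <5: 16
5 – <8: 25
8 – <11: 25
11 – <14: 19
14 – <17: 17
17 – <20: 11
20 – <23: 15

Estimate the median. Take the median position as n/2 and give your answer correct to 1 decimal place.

10.8

Cumulative frequencies: 16, 41, 66, 85, 102, 113, 128
n = 128; position = n/2 = 64.
This falls in the class 8 – <11: L = 8, F = 41, f = 25, h = 3.
Median ≈ 8 + ((64 − 41) / 25) × 3 = 10.7600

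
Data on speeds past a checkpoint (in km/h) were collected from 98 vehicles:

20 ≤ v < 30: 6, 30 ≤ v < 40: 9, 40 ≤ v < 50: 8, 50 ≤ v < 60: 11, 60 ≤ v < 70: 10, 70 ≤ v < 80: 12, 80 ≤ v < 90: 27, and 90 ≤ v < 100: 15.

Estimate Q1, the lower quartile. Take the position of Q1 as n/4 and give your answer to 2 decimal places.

Cumulative frequencies: 6, 15, 23, 34, 44, 56, 83, 98
n = 98; position = n/4 = 24.5.
This falls in the class 50 ≤ v < 60: L = 50, F = 23, f = 11, h = 10.
Lower quartile ≈ 50 + ((24.5 − 23) / 11) × 10 = 51.3636

51.36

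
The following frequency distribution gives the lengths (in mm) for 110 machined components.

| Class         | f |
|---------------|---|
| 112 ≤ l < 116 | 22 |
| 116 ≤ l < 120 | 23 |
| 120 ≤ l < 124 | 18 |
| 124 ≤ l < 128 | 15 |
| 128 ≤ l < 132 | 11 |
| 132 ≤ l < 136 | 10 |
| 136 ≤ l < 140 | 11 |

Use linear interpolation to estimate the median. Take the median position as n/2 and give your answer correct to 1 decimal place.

Cumulative frequencies: 22, 45, 63, 78, 89, 99, 110
n = 110; position = n/2 = 55.
This falls in the class 120 ≤ l < 124: L = 120, F = 45, f = 18, h = 4.
Median ≈ 120 + ((55 − 45) / 18) × 4 = 122.2222

122.2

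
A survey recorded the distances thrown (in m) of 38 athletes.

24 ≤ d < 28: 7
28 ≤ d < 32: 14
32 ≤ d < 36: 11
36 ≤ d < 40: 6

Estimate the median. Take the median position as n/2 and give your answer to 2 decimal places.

Cumulative frequencies: 7, 21, 32, 38
n = 38; position = n/2 = 19.
This falls in the class 28 ≤ d < 32: L = 28, F = 7, f = 14, h = 4.
Median ≈ 28 + ((19 − 7) / 14) × 4 = 31.4286

31.43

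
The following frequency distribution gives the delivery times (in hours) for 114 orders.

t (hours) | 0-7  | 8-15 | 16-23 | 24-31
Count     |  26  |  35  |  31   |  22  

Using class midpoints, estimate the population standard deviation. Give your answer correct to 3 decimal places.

8.341

Midpoints: 3.5, 11.5, 19.5, 27.5
n = 114, Σfm = 1703, mean = 14.9386
Σfm² = 33372.5
Σf(m − x̄)² = Σfm² − (Σfm)²/n = 33372.5 − 1703²/114 = 7932.0702
Population variance = 7932.0702 / 114 = 69.5796
Standard deviation = √69.5796 = 8.3414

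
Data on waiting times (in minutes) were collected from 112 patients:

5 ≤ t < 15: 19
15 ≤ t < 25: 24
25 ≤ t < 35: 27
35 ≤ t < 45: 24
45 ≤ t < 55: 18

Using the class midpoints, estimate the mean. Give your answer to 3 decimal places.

Midpoints: 10, 20, 30, 40, 50
Σfm = 19×10 + 24×20 + 27×30 + 24×40 + 18×50 = 3340
n = Σf = 112
Mean = 3340 / 112 = 29.8214

29.821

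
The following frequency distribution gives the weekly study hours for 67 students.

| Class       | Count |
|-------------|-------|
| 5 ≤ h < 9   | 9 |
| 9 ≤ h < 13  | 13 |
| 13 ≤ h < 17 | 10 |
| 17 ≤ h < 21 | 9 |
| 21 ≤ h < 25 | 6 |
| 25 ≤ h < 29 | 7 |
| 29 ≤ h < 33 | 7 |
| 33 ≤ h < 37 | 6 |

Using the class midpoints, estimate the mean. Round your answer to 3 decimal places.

19.119

Midpoints: 7, 11, 15, 19, 23, 27, 31, 35
Σfm = 9×7 + 13×11 + 10×15 + 9×19 + 6×23 + 7×27 + 7×31 + 6×35 = 1281
n = Σf = 67
Mean = 1281 / 67 = 19.1194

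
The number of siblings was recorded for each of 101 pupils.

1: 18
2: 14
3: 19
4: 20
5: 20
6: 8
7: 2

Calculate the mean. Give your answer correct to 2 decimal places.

3.42

Values: 1, 2, 3, 4, 5, 6, 7
Σfx = 18×1 + 14×2 + 19×3 + 20×4 + 20×5 + 8×6 + 2×7 = 345
n = Σf = 101
Mean = 345 / 101 = 3.4158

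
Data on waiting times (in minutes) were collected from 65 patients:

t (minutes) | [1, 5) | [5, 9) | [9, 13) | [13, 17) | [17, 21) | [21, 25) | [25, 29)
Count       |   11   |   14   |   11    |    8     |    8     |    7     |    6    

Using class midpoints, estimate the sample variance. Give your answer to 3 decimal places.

60.062

Midpoints: 3, 7, 11, 15, 19, 23, 27
n = 65, Σfm = 847, mean = 13.0308
Σfm² = 14881
Σf(m − x̄)² = Σfm² − (Σfm)²/n = 14881 − 847²/65 = 3843.9385
Sample variance = 3843.9385 / 64 = 60.0615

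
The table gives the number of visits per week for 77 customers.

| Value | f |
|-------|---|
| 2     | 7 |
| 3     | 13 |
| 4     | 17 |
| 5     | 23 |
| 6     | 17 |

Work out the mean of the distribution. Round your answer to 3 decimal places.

4.390

Values: 2, 3, 4, 5, 6
Σfx = 7×2 + 13×3 + 17×4 + 23×5 + 17×6 = 338
n = Σf = 77
Mean = 338 / 77 = 4.3896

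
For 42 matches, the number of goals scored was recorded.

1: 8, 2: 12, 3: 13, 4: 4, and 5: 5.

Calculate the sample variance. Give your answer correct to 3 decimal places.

1.545

Values: 1, 2, 3, 4, 5
n = 42, Σfx = 112, mean = 2.6667
Σfx² = 362
Σf(x − x̄)² = Σfx² − (Σfx)²/n = 362 − 112²/42 = 63.3333
Sample variance = 63.3333 / 41 = 1.5447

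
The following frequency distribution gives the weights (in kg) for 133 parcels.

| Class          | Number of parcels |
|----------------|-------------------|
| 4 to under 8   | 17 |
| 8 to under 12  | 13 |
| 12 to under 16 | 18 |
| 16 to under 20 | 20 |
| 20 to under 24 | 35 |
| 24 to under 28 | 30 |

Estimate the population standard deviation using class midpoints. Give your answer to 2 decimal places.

6.74

Midpoints: 6, 10, 14, 18, 22, 26
n = 133, Σfm = 2394, mean = 18.0000
Σfm² = 49140
Σf(m − x̄)² = Σfm² − (Σfm)²/n = 49140 − 2394²/133 = 6048.0000
Population variance = 6048.0000 / 133 = 45.4737
Standard deviation = √45.4737 = 6.7434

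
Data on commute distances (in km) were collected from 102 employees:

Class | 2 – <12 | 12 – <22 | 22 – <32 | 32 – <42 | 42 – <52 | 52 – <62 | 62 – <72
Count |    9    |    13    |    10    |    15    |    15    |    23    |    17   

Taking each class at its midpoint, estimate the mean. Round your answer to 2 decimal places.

41.80

Midpoints: 7, 17, 27, 37, 47, 57, 67
Σfm = 9×7 + 13×17 + 10×27 + 15×37 + 15×47 + 23×57 + 17×67 = 4264
n = Σf = 102
Mean = 4264 / 102 = 41.8039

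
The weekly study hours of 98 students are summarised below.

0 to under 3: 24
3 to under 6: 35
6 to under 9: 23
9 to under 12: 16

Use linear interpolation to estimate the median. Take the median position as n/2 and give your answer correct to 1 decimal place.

5.1

Cumulative frequencies: 24, 59, 82, 98
n = 98; position = n/2 = 49.
This falls in the class 3 to under 6: L = 3, F = 24, f = 35, h = 3.
Median ≈ 3 + ((49 − 24) / 35) × 3 = 5.1429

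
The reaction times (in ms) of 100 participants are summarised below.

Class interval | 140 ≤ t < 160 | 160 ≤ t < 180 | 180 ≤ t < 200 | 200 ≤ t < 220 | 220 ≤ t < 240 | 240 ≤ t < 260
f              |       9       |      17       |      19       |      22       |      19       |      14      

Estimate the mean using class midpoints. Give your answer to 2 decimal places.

203.40

Midpoints: 150, 170, 190, 210, 230, 250
Σfm = 9×150 + 17×170 + 19×190 + 22×210 + 19×230 + 14×250 = 20340
n = Σf = 100
Mean = 20340 / 100 = 203.4000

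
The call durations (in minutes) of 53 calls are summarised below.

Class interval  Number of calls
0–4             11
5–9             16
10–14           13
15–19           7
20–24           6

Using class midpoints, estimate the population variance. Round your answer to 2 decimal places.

39.71

Midpoints: 2, 7, 12, 17, 22
n = 53, Σfm = 541, mean = 10.2075
Σfm² = 7627
Σf(m − x̄)² = Σfm² − (Σfm)²/n = 7627 − 541²/53 = 2104.7170
Population variance = 2104.7170 / 53 = 39.7116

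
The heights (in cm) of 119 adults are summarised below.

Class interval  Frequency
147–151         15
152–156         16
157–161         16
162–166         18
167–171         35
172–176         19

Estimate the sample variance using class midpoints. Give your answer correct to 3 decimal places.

Midpoints: 149, 154, 159, 164, 169, 174
n = 119, Σfm = 19416, mean = 163.1597
Σfm² = 3175974
Σf(m − x̄)² = Σfm² − (Σfm)²/n = 3175974 − 19416²/119 = 8065.9664
Sample variance = 8065.9664 / 118 = 68.3556

68.356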